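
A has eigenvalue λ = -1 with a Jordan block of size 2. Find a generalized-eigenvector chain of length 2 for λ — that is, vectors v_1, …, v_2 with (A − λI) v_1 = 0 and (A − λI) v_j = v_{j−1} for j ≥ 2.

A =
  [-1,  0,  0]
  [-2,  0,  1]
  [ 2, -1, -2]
A Jordan chain for λ = -1 of length 2:
v_1 = (0, -2, 2)ᵀ
v_2 = (1, 0, 0)ᵀ

Let N = A − (-1)·I. We want v_2 with N^2 v_2 = 0 but N^1 v_2 ≠ 0; then v_{j-1} := N · v_j for j = 2, …, 2.

Pick v_2 = (1, 0, 0)ᵀ.
Then v_1 = N · v_2 = (0, -2, 2)ᵀ.

Sanity check: (A − (-1)·I) v_1 = (0, 0, 0)ᵀ = 0. ✓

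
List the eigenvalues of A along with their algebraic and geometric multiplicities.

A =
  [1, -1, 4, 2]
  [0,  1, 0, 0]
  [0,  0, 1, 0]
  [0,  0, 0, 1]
λ = 1: alg = 4, geom = 3

Step 1 — factor the characteristic polynomial to read off the algebraic multiplicities:
  χ_A(x) = (x - 1)^4

Step 2 — compute geometric multiplicities via the rank-nullity identity g(λ) = n − rank(A − λI):
  rank(A − (1)·I) = 1, so dim ker(A − (1)·I) = n − 1 = 3

Summary:
  λ = 1: algebraic multiplicity = 4, geometric multiplicity = 3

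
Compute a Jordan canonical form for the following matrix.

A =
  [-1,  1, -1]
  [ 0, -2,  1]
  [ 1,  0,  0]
J_3(-1)

The characteristic polynomial is
  det(x·I − A) = x^3 + 3*x^2 + 3*x + 1 = (x + 1)^3

Eigenvalues and multiplicities (the geometric multiplicity of λ is n − rank(A − λI), which equals the number of Jordan blocks for λ):
  λ = -1: algebraic multiplicity = 3, geometric multiplicity = 1

Determining the block sizes for each eigenvalue:
  λ = -1: one block (gm = 1), so the single block has size am = 3 → block sizes [3]

Assembling the blocks gives a Jordan form
J =
  [-1,  1,  0]
  [ 0, -1,  1]
  [ 0,  0, -1]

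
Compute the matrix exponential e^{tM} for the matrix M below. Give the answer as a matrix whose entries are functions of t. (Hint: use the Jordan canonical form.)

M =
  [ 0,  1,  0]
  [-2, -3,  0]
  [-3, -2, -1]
e^{tM} =
  [2*exp(-t) - exp(-2*t), exp(-t) - exp(-2*t), 0]
  [-2*exp(-t) + 2*exp(-2*t), -exp(-t) + 2*exp(-2*t), 0]
  [-2*t*exp(-t) - exp(-t) + exp(-2*t), -t*exp(-t) - exp(-t) + exp(-2*t), exp(-t)]

Strategy: write M = P · J · P⁻¹ where J is a Jordan canonical form, so e^{tM} = P · e^{tJ} · P⁻¹, and e^{tJ} can be computed block-by-block.

M has Jordan form
J =
  [-2,  0,  0]
  [ 0, -1,  1]
  [ 0,  0, -1]
(up to reordering of blocks).

Per-block formulas:
  For a 1×1 block at λ = -2: exp(t · [-2]) = [e^(-2t)].
  For a 2×2 Jordan block J_2(-1): exp(t · J_2(-1)) = e^(-1t)·(I + t·N), where N is the 2×2 nilpotent shift.

After assembling e^{tJ} and conjugating by P, we get:

e^{tM} =
  [2*exp(-t) - exp(-2*t), exp(-t) - exp(-2*t), 0]
  [-2*exp(-t) + 2*exp(-2*t), -exp(-t) + 2*exp(-2*t), 0]
  [-2*t*exp(-t) - exp(-t) + exp(-2*t), -t*exp(-t) - exp(-t) + exp(-2*t), exp(-t)]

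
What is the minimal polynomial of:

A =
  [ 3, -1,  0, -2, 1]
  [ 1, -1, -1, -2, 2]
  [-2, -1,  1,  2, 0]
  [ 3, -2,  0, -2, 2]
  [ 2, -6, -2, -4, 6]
x^4 - 5*x^3 + 9*x^2 - 7*x + 2

The characteristic polynomial is χ_A(x) = (x - 2)^2*(x - 1)^3, so the eigenvalues are known. The minimal polynomial is
  m_A(x) = Π_λ (x − λ)^{k_λ}
where k_λ is the size of the *largest* Jordan block for λ (equivalently, the smallest k with (A − λI)^k v = 0 for every generalised eigenvector v of λ).

  λ = 1: largest Jordan block has size 3, contributing (x − 1)^3
  λ = 2: largest Jordan block has size 1, contributing (x − 2)

So m_A(x) = (x - 2)*(x - 1)^3 = x^4 - 5*x^3 + 9*x^2 - 7*x + 2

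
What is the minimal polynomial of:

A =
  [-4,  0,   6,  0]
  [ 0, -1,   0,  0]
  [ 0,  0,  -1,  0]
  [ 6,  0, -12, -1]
x^2 + 5*x + 4

The characteristic polynomial is χ_A(x) = (x + 1)^3*(x + 4), so the eigenvalues are known. The minimal polynomial is
  m_A(x) = Π_λ (x − λ)^{k_λ}
where k_λ is the size of the *largest* Jordan block for λ (equivalently, the smallest k with (A − λI)^k v = 0 for every generalised eigenvector v of λ).

  λ = -4: largest Jordan block has size 1, contributing (x + 4)
  λ = -1: largest Jordan block has size 1, contributing (x + 1)

So m_A(x) = (x + 1)*(x + 4) = x^2 + 5*x + 4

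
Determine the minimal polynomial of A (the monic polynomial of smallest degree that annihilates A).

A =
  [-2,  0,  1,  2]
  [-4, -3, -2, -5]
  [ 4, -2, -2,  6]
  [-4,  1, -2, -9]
x^2 + 8*x + 16

The characteristic polynomial is χ_A(x) = (x + 4)^4, so the eigenvalues are known. The minimal polynomial is
  m_A(x) = Π_λ (x − λ)^{k_λ}
where k_λ is the size of the *largest* Jordan block for λ (equivalently, the smallest k with (A − λI)^k v = 0 for every generalised eigenvector v of λ).

  λ = -4: largest Jordan block has size 2, contributing (x + 4)^2

So m_A(x) = (x + 4)^2 = x^2 + 8*x + 16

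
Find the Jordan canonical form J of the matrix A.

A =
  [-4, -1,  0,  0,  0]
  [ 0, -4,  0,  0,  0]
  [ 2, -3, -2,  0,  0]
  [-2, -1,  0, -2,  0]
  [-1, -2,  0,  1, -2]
J_2(-4) ⊕ J_2(-2) ⊕ J_1(-2)

The characteristic polynomial is
  det(x·I − A) = x^5 + 14*x^4 + 76*x^3 + 200*x^2 + 256*x + 128 = (x + 2)^3*(x + 4)^2

Eigenvalues and multiplicities (the geometric multiplicity of λ is n − rank(A − λI), which equals the number of Jordan blocks for λ):
  λ = -4: algebraic multiplicity = 2, geometric multiplicity = 1
  λ = -2: algebraic multiplicity = 3, geometric multiplicity = 2

Determining the block sizes for each eigenvalue:
  λ = -4: one block (gm = 1), so the single block has size am = 2 → block sizes [2]
  λ = -2: 2 blocks summing to 3 forces exactly one block of size 2 and the rest size 1 → block sizes [2, 1]

Assembling the blocks gives a Jordan form
J =
  [-4,  1,  0,  0,  0]
  [ 0, -4,  0,  0,  0]
  [ 0,  0, -2,  1,  0]
  [ 0,  0,  0, -2,  0]
  [ 0,  0,  0,  0, -2]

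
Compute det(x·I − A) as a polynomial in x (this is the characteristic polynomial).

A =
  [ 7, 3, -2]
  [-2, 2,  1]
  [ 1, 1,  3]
x^3 - 12*x^2 + 48*x - 64

Expanding det(x·I − A) (e.g. by cofactor expansion or by noting that A is similar to its Jordan form J, which has the same characteristic polynomial as A) gives
  χ_A(x) = x^3 - 12*x^2 + 48*x - 64
which factors as (x - 4)^3. The eigenvalues (with algebraic multiplicities) are λ = 4 with multiplicity 3.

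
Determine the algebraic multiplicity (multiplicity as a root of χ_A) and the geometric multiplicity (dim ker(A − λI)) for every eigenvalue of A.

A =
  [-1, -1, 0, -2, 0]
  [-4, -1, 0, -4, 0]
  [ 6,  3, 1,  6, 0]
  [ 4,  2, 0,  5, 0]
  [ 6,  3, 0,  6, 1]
λ = 1: alg = 5, geom = 4

Step 1 — factor the characteristic polynomial to read off the algebraic multiplicities:
  χ_A(x) = (x - 1)^5

Step 2 — compute geometric multiplicities via the rank-nullity identity g(λ) = n − rank(A − λI):
  rank(A − (1)·I) = 1, so dim ker(A − (1)·I) = n − 1 = 4

Summary:
  λ = 1: algebraic multiplicity = 5, geometric multiplicity = 4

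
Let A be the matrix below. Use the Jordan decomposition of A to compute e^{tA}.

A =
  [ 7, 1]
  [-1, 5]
e^{tA} =
  [t*exp(6*t) + exp(6*t), t*exp(6*t)]
  [-t*exp(6*t), -t*exp(6*t) + exp(6*t)]

Strategy: write A = P · J · P⁻¹ where J is a Jordan canonical form, so e^{tA} = P · e^{tJ} · P⁻¹, and e^{tJ} can be computed block-by-block.

A has Jordan form
J =
  [6, 1]
  [0, 6]
(up to reordering of blocks).

Per-block formulas:
  For a 2×2 Jordan block J_2(6): exp(t · J_2(6)) = e^(6t)·(I + t·N), where N is the 2×2 nilpotent shift.

After assembling e^{tJ} and conjugating by P, we get:

e^{tA} =
  [t*exp(6*t) + exp(6*t), t*exp(6*t)]
  [-t*exp(6*t), -t*exp(6*t) + exp(6*t)]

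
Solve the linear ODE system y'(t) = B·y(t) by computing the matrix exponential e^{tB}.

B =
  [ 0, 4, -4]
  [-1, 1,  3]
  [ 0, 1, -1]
e^{tB} =
  [1 - 2*t^2, 4*t, 8*t^2 - 4*t]
  [-t^2/2 - t, t + 1, 2*t^2 + 3*t]
  [-t^2/2, t, 2*t^2 - t + 1]

Strategy: write B = P · J · P⁻¹ where J is a Jordan canonical form, so e^{tB} = P · e^{tJ} · P⁻¹, and e^{tJ} can be computed block-by-block.

B has Jordan form
J =
  [0, 1, 0]
  [0, 0, 1]
  [0, 0, 0]
(up to reordering of blocks).

Per-block formulas:
  For a 3×3 Jordan block J_3(0): exp(t · J_3(0)) = e^(0t)·(I + t·N + (t^2/2)·N^2), where N is the 3×3 nilpotent shift.

After assembling e^{tJ} and conjugating by P, we get:

e^{tB} =
  [1 - 2*t^2, 4*t, 8*t^2 - 4*t]
  [-t^2/2 - t, t + 1, 2*t^2 + 3*t]
  [-t^2/2, t, 2*t^2 - t + 1]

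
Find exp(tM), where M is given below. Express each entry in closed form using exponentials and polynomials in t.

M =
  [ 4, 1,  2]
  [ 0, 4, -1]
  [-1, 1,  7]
e^{tM} =
  [-t^2*exp(5*t)/2 - t*exp(5*t) + exp(5*t), t*exp(5*t), t^2*exp(5*t)/2 + 2*t*exp(5*t)]
  [t^2*exp(5*t)/2, -t*exp(5*t) + exp(5*t), -t^2*exp(5*t)/2 - t*exp(5*t)]
  [-t^2*exp(5*t)/2 - t*exp(5*t), t*exp(5*t), t^2*exp(5*t)/2 + 2*t*exp(5*t) + exp(5*t)]

Strategy: write M = P · J · P⁻¹ where J is a Jordan canonical form, so e^{tM} = P · e^{tJ} · P⁻¹, and e^{tJ} can be computed block-by-block.

M has Jordan form
J =
  [5, 1, 0]
  [0, 5, 1]
  [0, 0, 5]
(up to reordering of blocks).

Per-block formulas:
  For a 3×3 Jordan block J_3(5): exp(t · J_3(5)) = e^(5t)·(I + t·N + (t^2/2)·N^2), where N is the 3×3 nilpotent shift.

After assembling e^{tJ} and conjugating by P, we get:

e^{tM} =
  [-t^2*exp(5*t)/2 - t*exp(5*t) + exp(5*t), t*exp(5*t), t^2*exp(5*t)/2 + 2*t*exp(5*t)]
  [t^2*exp(5*t)/2, -t*exp(5*t) + exp(5*t), -t^2*exp(5*t)/2 - t*exp(5*t)]
  [-t^2*exp(5*t)/2 - t*exp(5*t), t*exp(5*t), t^2*exp(5*t)/2 + 2*t*exp(5*t) + exp(5*t)]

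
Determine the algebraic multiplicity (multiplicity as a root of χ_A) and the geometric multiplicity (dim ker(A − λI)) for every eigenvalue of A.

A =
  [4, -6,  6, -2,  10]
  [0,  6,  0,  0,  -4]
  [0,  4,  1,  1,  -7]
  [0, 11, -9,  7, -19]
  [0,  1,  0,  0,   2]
λ = 4: alg = 5, geom = 3

Step 1 — factor the characteristic polynomial to read off the algebraic multiplicities:
  χ_A(x) = (x - 4)^5

Step 2 — compute geometric multiplicities via the rank-nullity identity g(λ) = n − rank(A − λI):
  rank(A − (4)·I) = 2, so dim ker(A − (4)·I) = n − 2 = 3

Summary:
  λ = 4: algebraic multiplicity = 5, geometric multiplicity = 3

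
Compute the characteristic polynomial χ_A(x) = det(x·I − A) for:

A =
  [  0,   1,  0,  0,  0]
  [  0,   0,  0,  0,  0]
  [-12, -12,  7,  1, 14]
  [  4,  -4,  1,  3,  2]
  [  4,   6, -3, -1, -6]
x^5 - 4*x^4 + 4*x^3

Expanding det(x·I − A) (e.g. by cofactor expansion or by noting that A is similar to its Jordan form J, which has the same characteristic polynomial as A) gives
  χ_A(x) = x^5 - 4*x^4 + 4*x^3
which factors as x^3*(x - 2)^2. The eigenvalues (with algebraic multiplicities) are λ = 0 with multiplicity 3, λ = 2 with multiplicity 2.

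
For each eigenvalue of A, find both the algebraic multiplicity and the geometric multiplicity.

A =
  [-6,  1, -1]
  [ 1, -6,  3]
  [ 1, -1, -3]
λ = -5: alg = 3, geom = 1

Step 1 — factor the characteristic polynomial to read off the algebraic multiplicities:
  χ_A(x) = (x + 5)^3

Step 2 — compute geometric multiplicities via the rank-nullity identity g(λ) = n − rank(A − λI):
  rank(A − (-5)·I) = 2, so dim ker(A − (-5)·I) = n − 2 = 1

Summary:
  λ = -5: algebraic multiplicity = 3, geometric multiplicity = 1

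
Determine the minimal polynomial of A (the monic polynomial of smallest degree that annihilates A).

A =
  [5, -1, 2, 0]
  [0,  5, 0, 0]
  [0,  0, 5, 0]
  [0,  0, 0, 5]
x^2 - 10*x + 25

The characteristic polynomial is χ_A(x) = (x - 5)^4, so the eigenvalues are known. The minimal polynomial is
  m_A(x) = Π_λ (x − λ)^{k_λ}
where k_λ is the size of the *largest* Jordan block for λ (equivalently, the smallest k with (A − λI)^k v = 0 for every generalised eigenvector v of λ).

  λ = 5: largest Jordan block has size 2, contributing (x − 5)^2

So m_A(x) = (x - 5)^2 = x^2 - 10*x + 25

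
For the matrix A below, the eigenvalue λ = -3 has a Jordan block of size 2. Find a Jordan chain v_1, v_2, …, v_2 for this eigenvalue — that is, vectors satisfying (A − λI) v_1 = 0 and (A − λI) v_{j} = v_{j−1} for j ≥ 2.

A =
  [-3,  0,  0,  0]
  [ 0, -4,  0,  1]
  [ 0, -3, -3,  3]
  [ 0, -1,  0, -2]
A Jordan chain for λ = -3 of length 2:
v_1 = (0, -1, -3, -1)ᵀ
v_2 = (0, 1, 0, 0)ᵀ

Let N = A − (-3)·I. We want v_2 with N^2 v_2 = 0 but N^1 v_2 ≠ 0; then v_{j-1} := N · v_j for j = 2, …, 2.

Pick v_2 = (0, 1, 0, 0)ᵀ.
Then v_1 = N · v_2 = (0, -1, -3, -1)ᵀ.

Sanity check: (A − (-3)·I) v_1 = (0, 0, 0, 0)ᵀ = 0. ✓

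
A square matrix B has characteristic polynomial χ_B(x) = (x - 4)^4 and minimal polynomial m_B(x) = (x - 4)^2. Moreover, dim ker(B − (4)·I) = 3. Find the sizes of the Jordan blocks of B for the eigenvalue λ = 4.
Block sizes for λ = 4: [2, 1, 1]

Step 1 — from the characteristic polynomial, algebraic multiplicity of λ = 4 is 4. From dim ker(B − (4)·I) = 3, there are exactly 3 Jordan blocks for λ = 4.
Step 2 — from the minimal polynomial, the factor (x − 4)^2 tells us the largest block for λ = 4 has size 2.
Step 3 — with total size 4, 3 blocks, and largest block 2, the block sizes (in nonincreasing order) are [2, 1, 1].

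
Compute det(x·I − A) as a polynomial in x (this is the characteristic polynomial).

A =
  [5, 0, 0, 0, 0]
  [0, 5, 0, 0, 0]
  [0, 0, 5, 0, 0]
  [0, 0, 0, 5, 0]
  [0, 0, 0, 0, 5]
x^5 - 25*x^4 + 250*x^3 - 1250*x^2 + 3125*x - 3125

Expanding det(x·I − A) (e.g. by cofactor expansion or by noting that A is similar to its Jordan form J, which has the same characteristic polynomial as A) gives
  χ_A(x) = x^5 - 25*x^4 + 250*x^3 - 1250*x^2 + 3125*x - 3125
which factors as (x - 5)^5. The eigenvalues (with algebraic multiplicities) are λ = 5 with multiplicity 5.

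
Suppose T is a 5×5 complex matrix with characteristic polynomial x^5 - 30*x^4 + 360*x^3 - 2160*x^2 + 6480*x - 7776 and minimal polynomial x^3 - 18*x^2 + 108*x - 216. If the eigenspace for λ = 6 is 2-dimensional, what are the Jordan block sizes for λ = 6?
Block sizes for λ = 6: [3, 2]

Step 1 — from the characteristic polynomial, algebraic multiplicity of λ = 6 is 5. From dim ker(T − (6)·I) = 2, there are exactly 2 Jordan blocks for λ = 6.
Step 2 — from the minimal polynomial, the factor (x − 6)^3 tells us the largest block for λ = 6 has size 3.
Step 3 — with total size 5, 2 blocks, and largest block 3, the block sizes (in nonincreasing order) are [3, 2].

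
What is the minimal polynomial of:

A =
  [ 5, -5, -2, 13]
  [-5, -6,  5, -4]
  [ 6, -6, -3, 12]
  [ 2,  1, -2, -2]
x^4 + 6*x^3 - 54*x - 81

The characteristic polynomial is χ_A(x) = (x - 3)*(x + 3)^3, so the eigenvalues are known. The minimal polynomial is
  m_A(x) = Π_λ (x − λ)^{k_λ}
where k_λ is the size of the *largest* Jordan block for λ (equivalently, the smallest k with (A − λI)^k v = 0 for every generalised eigenvector v of λ).

  λ = -3: largest Jordan block has size 3, contributing (x + 3)^3
  λ = 3: largest Jordan block has size 1, contributing (x − 3)

So m_A(x) = (x - 3)*(x + 3)^3 = x^4 + 6*x^3 - 54*x - 81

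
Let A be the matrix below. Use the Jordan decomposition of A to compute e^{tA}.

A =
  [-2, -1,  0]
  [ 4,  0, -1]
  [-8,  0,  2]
e^{tA} =
  [1 - 2*t, t^2 - t, t^2/2]
  [4*t, 1 - 2*t^2, -t^2 - t]
  [-8*t, 4*t^2, 2*t^2 + 2*t + 1]

Strategy: write A = P · J · P⁻¹ where J is a Jordan canonical form, so e^{tA} = P · e^{tJ} · P⁻¹, and e^{tJ} can be computed block-by-block.

A has Jordan form
J =
  [0, 1, 0]
  [0, 0, 1]
  [0, 0, 0]
(up to reordering of blocks).

Per-block formulas:
  For a 3×3 Jordan block J_3(0): exp(t · J_3(0)) = e^(0t)·(I + t·N + (t^2/2)·N^2), where N is the 3×3 nilpotent shift.

After assembling e^{tJ} and conjugating by P, we get:

e^{tA} =
  [1 - 2*t, t^2 - t, t^2/2]
  [4*t, 1 - 2*t^2, -t^2 - t]
  [-8*t, 4*t^2, 2*t^2 + 2*t + 1]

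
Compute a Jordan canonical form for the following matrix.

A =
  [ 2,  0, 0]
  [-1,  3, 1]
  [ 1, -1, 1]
J_2(2) ⊕ J_1(2)

The characteristic polynomial is
  det(x·I − A) = x^3 - 6*x^2 + 12*x - 8 = (x - 2)^3

Eigenvalues and multiplicities (the geometric multiplicity of λ is n − rank(A − λI), which equals the number of Jordan blocks for λ):
  λ = 2: algebraic multiplicity = 3, geometric multiplicity = 2

Determining the block sizes for each eigenvalue:
  λ = 2: 2 blocks summing to 3 forces exactly one block of size 2 and the rest size 1 → block sizes [2, 1]

Assembling the blocks gives a Jordan form
J =
  [2, 1, 0]
  [0, 2, 0]
  [0, 0, 2]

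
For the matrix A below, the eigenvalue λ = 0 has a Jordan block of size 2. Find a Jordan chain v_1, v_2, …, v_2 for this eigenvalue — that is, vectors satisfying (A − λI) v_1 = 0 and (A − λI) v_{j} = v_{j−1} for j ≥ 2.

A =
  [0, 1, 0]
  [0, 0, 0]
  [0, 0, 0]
A Jordan chain for λ = 0 of length 2:
v_1 = (1, 0, 0)ᵀ
v_2 = (0, 1, 0)ᵀ

Let N = A − (0)·I. We want v_2 with N^2 v_2 = 0 but N^1 v_2 ≠ 0; then v_{j-1} := N · v_j for j = 2, …, 2.

Pick v_2 = (0, 1, 0)ᵀ.
Then v_1 = N · v_2 = (1, 0, 0)ᵀ.

Sanity check: (A − (0)·I) v_1 = (0, 0, 0)ᵀ = 0. ✓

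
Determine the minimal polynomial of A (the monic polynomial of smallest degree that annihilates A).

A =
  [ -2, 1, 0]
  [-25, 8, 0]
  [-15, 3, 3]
x^2 - 6*x + 9

The characteristic polynomial is χ_A(x) = (x - 3)^3, so the eigenvalues are known. The minimal polynomial is
  m_A(x) = Π_λ (x − λ)^{k_λ}
where k_λ is the size of the *largest* Jordan block for λ (equivalently, the smallest k with (A − λI)^k v = 0 for every generalised eigenvector v of λ).

  λ = 3: largest Jordan block has size 2, contributing (x − 3)^2

So m_A(x) = (x - 3)^2 = x^2 - 6*x + 9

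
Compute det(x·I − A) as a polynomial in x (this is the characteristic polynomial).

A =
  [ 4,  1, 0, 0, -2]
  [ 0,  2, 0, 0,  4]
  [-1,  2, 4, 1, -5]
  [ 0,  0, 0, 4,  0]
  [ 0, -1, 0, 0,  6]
x^5 - 20*x^4 + 160*x^3 - 640*x^2 + 1280*x - 1024

Expanding det(x·I − A) (e.g. by cofactor expansion or by noting that A is similar to its Jordan form J, which has the same characteristic polynomial as A) gives
  χ_A(x) = x^5 - 20*x^4 + 160*x^3 - 640*x^2 + 1280*x - 1024
which factors as (x - 4)^5. The eigenvalues (with algebraic multiplicities) are λ = 4 with multiplicity 5.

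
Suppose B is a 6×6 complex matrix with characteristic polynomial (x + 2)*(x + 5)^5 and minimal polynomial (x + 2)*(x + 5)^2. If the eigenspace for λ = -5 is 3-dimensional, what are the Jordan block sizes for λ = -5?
Block sizes for λ = -5: [2, 2, 1]

Step 1 — from the characteristic polynomial, algebraic multiplicity of λ = -5 is 5. From dim ker(B − (-5)·I) = 3, there are exactly 3 Jordan blocks for λ = -5.
Step 2 — from the minimal polynomial, the factor (x + 5)^2 tells us the largest block for λ = -5 has size 2.
Step 3 — with total size 5, 3 blocks, and largest block 2, the block sizes (in nonincreasing order) are [2, 2, 1].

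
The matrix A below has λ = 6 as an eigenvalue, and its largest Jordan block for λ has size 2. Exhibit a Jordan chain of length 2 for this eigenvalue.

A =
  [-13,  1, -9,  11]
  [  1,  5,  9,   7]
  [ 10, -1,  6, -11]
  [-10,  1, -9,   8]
A Jordan chain for λ = 6 of length 2:
v_1 = (1, -1, -1, 1)ᵀ
v_2 = (0, 1, 0, 0)ᵀ

Let N = A − (6)·I. We want v_2 with N^2 v_2 = 0 but N^1 v_2 ≠ 0; then v_{j-1} := N · v_j for j = 2, …, 2.

Pick v_2 = (0, 1, 0, 0)ᵀ.
Then v_1 = N · v_2 = (1, -1, -1, 1)ᵀ.

Sanity check: (A − (6)·I) v_1 = (0, 0, 0, 0)ᵀ = 0. ✓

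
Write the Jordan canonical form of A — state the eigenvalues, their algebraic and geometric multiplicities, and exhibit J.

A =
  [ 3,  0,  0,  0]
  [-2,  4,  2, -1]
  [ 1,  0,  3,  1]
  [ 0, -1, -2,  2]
J_3(3) ⊕ J_1(3)

The characteristic polynomial is
  det(x·I − A) = x^4 - 12*x^3 + 54*x^2 - 108*x + 81 = (x - 3)^4

Eigenvalues and multiplicities (the geometric multiplicity of λ is n − rank(A − λI), which equals the number of Jordan blocks for λ):
  λ = 3: algebraic multiplicity = 4, geometric multiplicity = 2

Determining the block sizes for each eigenvalue:
  λ = 3: with am = 4 and gm = 2, the partition is not yet determined (e.g. several partitions of 4 into 2 parts exist). Let N = A − (3)·I. Computing rank(N^1) = 2, rank(N^2) = 1, rank(N^3) = 0; the number of blocks of size ≥ j is rank(N^{j−1}) − rank(N^j), giving [2, 1, 1]. So we have 1 block(s) of size 3, 1 block(s) of size 1 → block sizes [3, 1]

Assembling the blocks gives a Jordan form
J =
  [3, 1, 0, 0]
  [0, 3, 1, 0]
  [0, 0, 3, 0]
  [0, 0, 0, 3]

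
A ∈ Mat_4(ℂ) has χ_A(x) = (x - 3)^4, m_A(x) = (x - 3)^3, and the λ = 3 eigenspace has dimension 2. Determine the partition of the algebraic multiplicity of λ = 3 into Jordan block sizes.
Block sizes for λ = 3: [3, 1]

Step 1 — from the characteristic polynomial, algebraic multiplicity of λ = 3 is 4. From dim ker(A − (3)·I) = 2, there are exactly 2 Jordan blocks for λ = 3.
Step 2 — from the minimal polynomial, the factor (x − 3)^3 tells us the largest block for λ = 3 has size 3.
Step 3 — with total size 4, 2 blocks, and largest block 3, the block sizes (in nonincreasing order) are [3, 1].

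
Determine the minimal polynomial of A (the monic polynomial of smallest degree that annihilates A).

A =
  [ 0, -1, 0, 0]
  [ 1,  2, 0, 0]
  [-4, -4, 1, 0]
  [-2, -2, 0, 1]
x^2 - 2*x + 1

The characteristic polynomial is χ_A(x) = (x - 1)^4, so the eigenvalues are known. The minimal polynomial is
  m_A(x) = Π_λ (x − λ)^{k_λ}
where k_λ is the size of the *largest* Jordan block for λ (equivalently, the smallest k with (A − λI)^k v = 0 for every generalised eigenvector v of λ).

  λ = 1: largest Jordan block has size 2, contributing (x − 1)^2

So m_A(x) = (x - 1)^2 = x^2 - 2*x + 1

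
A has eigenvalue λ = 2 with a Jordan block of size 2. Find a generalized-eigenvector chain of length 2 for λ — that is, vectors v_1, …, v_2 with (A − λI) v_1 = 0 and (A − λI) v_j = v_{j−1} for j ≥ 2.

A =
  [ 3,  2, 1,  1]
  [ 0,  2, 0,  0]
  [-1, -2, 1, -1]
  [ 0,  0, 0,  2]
A Jordan chain for λ = 2 of length 2:
v_1 = (1, 0, -1, 0)ᵀ
v_2 = (1, 0, 0, 0)ᵀ

Let N = A − (2)·I. We want v_2 with N^2 v_2 = 0 but N^1 v_2 ≠ 0; then v_{j-1} := N · v_j for j = 2, …, 2.

Pick v_2 = (1, 0, 0, 0)ᵀ.
Then v_1 = N · v_2 = (1, 0, -1, 0)ᵀ.

Sanity check: (A − (2)·I) v_1 = (0, 0, 0, 0)ᵀ = 0. ✓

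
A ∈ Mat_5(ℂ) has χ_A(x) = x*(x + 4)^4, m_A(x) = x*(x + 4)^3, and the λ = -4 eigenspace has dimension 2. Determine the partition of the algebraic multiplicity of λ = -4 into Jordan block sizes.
Block sizes for λ = -4: [3, 1]

Step 1 — from the characteristic polynomial, algebraic multiplicity of λ = -4 is 4. From dim ker(A − (-4)·I) = 2, there are exactly 2 Jordan blocks for λ = -4.
Step 2 — from the minimal polynomial, the factor (x + 4)^3 tells us the largest block for λ = -4 has size 3.
Step 3 — with total size 4, 2 blocks, and largest block 3, the block sizes (in nonincreasing order) are [3, 1].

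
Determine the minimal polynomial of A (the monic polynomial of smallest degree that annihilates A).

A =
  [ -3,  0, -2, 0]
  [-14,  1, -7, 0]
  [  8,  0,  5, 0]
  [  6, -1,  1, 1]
x^3 - 3*x^2 + 3*x - 1

The characteristic polynomial is χ_A(x) = (x - 1)^4, so the eigenvalues are known. The minimal polynomial is
  m_A(x) = Π_λ (x − λ)^{k_λ}
where k_λ is the size of the *largest* Jordan block for λ (equivalently, the smallest k with (A − λI)^k v = 0 for every generalised eigenvector v of λ).

  λ = 1: largest Jordan block has size 3, contributing (x − 1)^3

So m_A(x) = (x - 1)^3 = x^3 - 3*x^2 + 3*x - 1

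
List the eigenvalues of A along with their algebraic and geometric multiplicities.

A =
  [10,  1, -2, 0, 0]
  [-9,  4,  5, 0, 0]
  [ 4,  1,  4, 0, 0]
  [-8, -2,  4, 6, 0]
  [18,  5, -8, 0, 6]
λ = 6: alg = 5, geom = 3

Step 1 — factor the characteristic polynomial to read off the algebraic multiplicities:
  χ_A(x) = (x - 6)^5

Step 2 — compute geometric multiplicities via the rank-nullity identity g(λ) = n − rank(A − λI):
  rank(A − (6)·I) = 2, so dim ker(A − (6)·I) = n − 2 = 3

Summary:
  λ = 6: algebraic multiplicity = 5, geometric multiplicity = 3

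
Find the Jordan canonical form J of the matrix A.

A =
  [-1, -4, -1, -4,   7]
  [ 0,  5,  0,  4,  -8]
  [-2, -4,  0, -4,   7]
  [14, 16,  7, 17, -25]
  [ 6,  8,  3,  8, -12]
J_1(1) ⊕ J_1(1) ⊕ J_1(1) ⊕ J_2(3)

The characteristic polynomial is
  det(x·I − A) = x^5 - 9*x^4 + 30*x^3 - 46*x^2 + 33*x - 9 = (x - 3)^2*(x - 1)^3

Eigenvalues and multiplicities (the geometric multiplicity of λ is n − rank(A − λI), which equals the number of Jordan blocks for λ):
  λ = 1: algebraic multiplicity = 3, geometric multiplicity = 3
  λ = 3: algebraic multiplicity = 2, geometric multiplicity = 1

Determining the block sizes for each eigenvalue:
  λ = 1: gm = am = 3, so every block has size 1 → block sizes [1, 1, 1]
  λ = 3: one block (gm = 1), so the single block has size am = 2 → block sizes [2]

Assembling the blocks gives a Jordan form
J =
  [1, 0, 0, 0, 0]
  [0, 1, 0, 0, 0]
  [0, 0, 1, 0, 0]
  [0, 0, 0, 3, 1]
  [0, 0, 0, 0, 3]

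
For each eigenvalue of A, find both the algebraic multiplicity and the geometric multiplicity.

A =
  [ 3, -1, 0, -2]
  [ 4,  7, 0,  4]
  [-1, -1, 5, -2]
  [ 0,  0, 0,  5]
λ = 5: alg = 4, geom = 2

Step 1 — factor the characteristic polynomial to read off the algebraic multiplicities:
  χ_A(x) = (x - 5)^4

Step 2 — compute geometric multiplicities via the rank-nullity identity g(λ) = n − rank(A − λI):
  rank(A − (5)·I) = 2, so dim ker(A − (5)·I) = n − 2 = 2

Summary:
  λ = 5: algebraic multiplicity = 4, geometric multiplicity = 2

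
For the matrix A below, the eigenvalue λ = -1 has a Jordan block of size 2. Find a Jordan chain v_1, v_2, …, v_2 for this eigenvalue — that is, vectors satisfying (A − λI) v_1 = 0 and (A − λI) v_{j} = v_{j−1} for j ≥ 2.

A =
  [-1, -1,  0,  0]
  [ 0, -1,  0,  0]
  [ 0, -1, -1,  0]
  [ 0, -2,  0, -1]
A Jordan chain for λ = -1 of length 2:
v_1 = (-1, 0, -1, -2)ᵀ
v_2 = (0, 1, 0, 0)ᵀ

Let N = A − (-1)·I. We want v_2 with N^2 v_2 = 0 but N^1 v_2 ≠ 0; then v_{j-1} := N · v_j for j = 2, …, 2.

Pick v_2 = (0, 1, 0, 0)ᵀ.
Then v_1 = N · v_2 = (-1, 0, -1, -2)ᵀ.

Sanity check: (A − (-1)·I) v_1 = (0, 0, 0, 0)ᵀ = 0. ✓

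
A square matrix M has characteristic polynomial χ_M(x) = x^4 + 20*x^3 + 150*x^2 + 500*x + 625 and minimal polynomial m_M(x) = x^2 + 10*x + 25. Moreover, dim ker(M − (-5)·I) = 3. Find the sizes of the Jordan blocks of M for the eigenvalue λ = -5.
Block sizes for λ = -5: [2, 1, 1]

Step 1 — from the characteristic polynomial, algebraic multiplicity of λ = -5 is 4. From dim ker(M − (-5)·I) = 3, there are exactly 3 Jordan blocks for λ = -5.
Step 2 — from the minimal polynomial, the factor (x + 5)^2 tells us the largest block for λ = -5 has size 2.
Step 3 — with total size 4, 3 blocks, and largest block 2, the block sizes (in nonincreasing order) are [2, 1, 1].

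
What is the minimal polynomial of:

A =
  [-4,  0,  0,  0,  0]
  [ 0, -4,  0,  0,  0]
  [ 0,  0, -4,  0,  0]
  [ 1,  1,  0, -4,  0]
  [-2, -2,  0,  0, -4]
x^2 + 8*x + 16

The characteristic polynomial is χ_A(x) = (x + 4)^5, so the eigenvalues are known. The minimal polynomial is
  m_A(x) = Π_λ (x − λ)^{k_λ}
where k_λ is the size of the *largest* Jordan block for λ (equivalently, the smallest k with (A − λI)^k v = 0 for every generalised eigenvector v of λ).

  λ = -4: largest Jordan block has size 2, contributing (x + 4)^2

So m_A(x) = (x + 4)^2 = x^2 + 8*x + 16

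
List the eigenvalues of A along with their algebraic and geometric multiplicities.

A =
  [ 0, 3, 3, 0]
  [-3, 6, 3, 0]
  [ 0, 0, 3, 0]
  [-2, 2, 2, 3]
λ = 3: alg = 4, geom = 3

Step 1 — factor the characteristic polynomial to read off the algebraic multiplicities:
  χ_A(x) = (x - 3)^4

Step 2 — compute geometric multiplicities via the rank-nullity identity g(λ) = n − rank(A − λI):
  rank(A − (3)·I) = 1, so dim ker(A − (3)·I) = n − 1 = 3

Summary:
  λ = 3: algebraic multiplicity = 4, geometric multiplicity = 3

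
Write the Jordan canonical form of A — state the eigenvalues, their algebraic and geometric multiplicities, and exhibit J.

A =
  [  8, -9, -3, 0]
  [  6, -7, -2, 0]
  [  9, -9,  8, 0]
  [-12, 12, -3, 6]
J_1(-1) ⊕ J_2(5) ⊕ J_1(6)

The characteristic polynomial is
  det(x·I − A) = x^4 - 15*x^3 + 69*x^2 - 65*x - 150 = (x - 6)*(x - 5)^2*(x + 1)

Eigenvalues and multiplicities (the geometric multiplicity of λ is n − rank(A − λI), which equals the number of Jordan blocks for λ):
  λ = -1: algebraic multiplicity = 1, geometric multiplicity = 1
  λ = 5: algebraic multiplicity = 2, geometric multiplicity = 1
  λ = 6: algebraic multiplicity = 1, geometric multiplicity = 1

Determining the block sizes for each eigenvalue:
  λ = -1: one block (gm = 1), so the single block has size am = 1 → block sizes [1]
  λ = 5: one block (gm = 1), so the single block has size am = 2 → block sizes [2]
  λ = 6: one block (gm = 1), so the single block has size am = 1 → block sizes [1]

Assembling the blocks gives a Jordan form
J =
  [-1, 0, 0, 0]
  [ 0, 5, 1, 0]
  [ 0, 0, 5, 0]
  [ 0, 0, 0, 6]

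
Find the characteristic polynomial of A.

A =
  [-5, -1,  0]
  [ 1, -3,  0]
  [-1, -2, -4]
x^3 + 12*x^2 + 48*x + 64

Expanding det(x·I − A) (e.g. by cofactor expansion or by noting that A is similar to its Jordan form J, which has the same characteristic polynomial as A) gives
  χ_A(x) = x^3 + 12*x^2 + 48*x + 64
which factors as (x + 4)^3. The eigenvalues (with algebraic multiplicities) are λ = -4 with multiplicity 3.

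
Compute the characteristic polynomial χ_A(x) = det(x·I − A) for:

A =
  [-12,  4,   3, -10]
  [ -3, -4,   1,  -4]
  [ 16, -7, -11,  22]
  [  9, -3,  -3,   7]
x^4 + 20*x^3 + 150*x^2 + 500*x + 625

Expanding det(x·I − A) (e.g. by cofactor expansion or by noting that A is similar to its Jordan form J, which has the same characteristic polynomial as A) gives
  χ_A(x) = x^4 + 20*x^3 + 150*x^2 + 500*x + 625
which factors as (x + 5)^4. The eigenvalues (with algebraic multiplicities) are λ = -5 with multiplicity 4.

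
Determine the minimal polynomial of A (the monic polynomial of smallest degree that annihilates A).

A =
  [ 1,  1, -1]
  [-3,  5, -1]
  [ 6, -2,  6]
x^2 - 8*x + 16

The characteristic polynomial is χ_A(x) = (x - 4)^3, so the eigenvalues are known. The minimal polynomial is
  m_A(x) = Π_λ (x − λ)^{k_λ}
where k_λ is the size of the *largest* Jordan block for λ (equivalently, the smallest k with (A − λI)^k v = 0 for every generalised eigenvector v of λ).

  λ = 4: largest Jordan block has size 2, contributing (x − 4)^2

So m_A(x) = (x - 4)^2 = x^2 - 8*x + 16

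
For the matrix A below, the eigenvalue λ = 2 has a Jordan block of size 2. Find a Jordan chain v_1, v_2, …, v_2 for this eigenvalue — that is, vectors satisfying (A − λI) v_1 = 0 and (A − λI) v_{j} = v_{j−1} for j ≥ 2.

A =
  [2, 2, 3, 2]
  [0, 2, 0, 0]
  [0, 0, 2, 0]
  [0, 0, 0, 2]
A Jordan chain for λ = 2 of length 2:
v_1 = (2, 0, 0, 0)ᵀ
v_2 = (0, 1, 0, 0)ᵀ

Let N = A − (2)·I. We want v_2 with N^2 v_2 = 0 but N^1 v_2 ≠ 0; then v_{j-1} := N · v_j for j = 2, …, 2.

Pick v_2 = (0, 1, 0, 0)ᵀ.
Then v_1 = N · v_2 = (2, 0, 0, 0)ᵀ.

Sanity check: (A − (2)·I) v_1 = (0, 0, 0, 0)ᵀ = 0. ✓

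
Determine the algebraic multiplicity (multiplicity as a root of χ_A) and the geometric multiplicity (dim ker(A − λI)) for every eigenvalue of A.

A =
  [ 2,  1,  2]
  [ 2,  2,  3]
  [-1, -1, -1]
λ = 1: alg = 3, geom = 1

Step 1 — factor the characteristic polynomial to read off the algebraic multiplicities:
  χ_A(x) = (x - 1)^3

Step 2 — compute geometric multiplicities via the rank-nullity identity g(λ) = n − rank(A − λI):
  rank(A − (1)·I) = 2, so dim ker(A − (1)·I) = n − 2 = 1

Summary:
  λ = 1: algebraic multiplicity = 3, geometric multiplicity = 1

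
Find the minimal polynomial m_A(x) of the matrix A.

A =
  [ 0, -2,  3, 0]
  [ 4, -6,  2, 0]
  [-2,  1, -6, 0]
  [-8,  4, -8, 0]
x^4 + 12*x^3 + 48*x^2 + 64*x

The characteristic polynomial is χ_A(x) = x*(x + 4)^3, so the eigenvalues are known. The minimal polynomial is
  m_A(x) = Π_λ (x − λ)^{k_λ}
where k_λ is the size of the *largest* Jordan block for λ (equivalently, the smallest k with (A − λI)^k v = 0 for every generalised eigenvector v of λ).

  λ = -4: largest Jordan block has size 3, contributing (x + 4)^3
  λ = 0: largest Jordan block has size 1, contributing (x − 0)

So m_A(x) = x*(x + 4)^3 = x^4 + 12*x^3 + 48*x^2 + 64*x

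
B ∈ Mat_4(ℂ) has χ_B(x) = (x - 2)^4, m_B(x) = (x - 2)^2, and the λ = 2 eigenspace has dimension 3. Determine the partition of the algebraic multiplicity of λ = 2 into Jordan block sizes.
Block sizes for λ = 2: [2, 1, 1]

Step 1 — from the characteristic polynomial, algebraic multiplicity of λ = 2 is 4. From dim ker(B − (2)·I) = 3, there are exactly 3 Jordan blocks for λ = 2.
Step 2 — from the minimal polynomial, the factor (x − 2)^2 tells us the largest block for λ = 2 has size 2.
Step 3 — with total size 4, 3 blocks, and largest block 2, the block sizes (in nonincreasing order) are [2, 1, 1].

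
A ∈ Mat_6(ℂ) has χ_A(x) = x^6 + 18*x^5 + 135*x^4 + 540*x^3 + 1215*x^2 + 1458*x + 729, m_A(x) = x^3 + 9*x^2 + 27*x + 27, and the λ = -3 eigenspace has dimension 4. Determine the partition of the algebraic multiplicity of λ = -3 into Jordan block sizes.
Block sizes for λ = -3: [3, 1, 1, 1]

Step 1 — from the characteristic polynomial, algebraic multiplicity of λ = -3 is 6. From dim ker(A − (-3)·I) = 4, there are exactly 4 Jordan blocks for λ = -3.
Step 2 — from the minimal polynomial, the factor (x + 3)^3 tells us the largest block for λ = -3 has size 3.
Step 3 — with total size 6, 4 blocks, and largest block 3, the block sizes (in nonincreasing order) are [3, 1, 1, 1].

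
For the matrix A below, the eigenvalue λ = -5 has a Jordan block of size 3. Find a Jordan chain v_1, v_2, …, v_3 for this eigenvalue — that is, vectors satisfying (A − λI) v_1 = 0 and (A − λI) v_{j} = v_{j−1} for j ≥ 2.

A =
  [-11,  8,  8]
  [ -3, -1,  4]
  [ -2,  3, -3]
A Jordan chain for λ = -5 of length 3:
v_1 = (-4, -2, -1)ᵀ
v_2 = (-6, -3, -2)ᵀ
v_3 = (1, 0, 0)ᵀ

Let N = A − (-5)·I. We want v_3 with N^3 v_3 = 0 but N^2 v_3 ≠ 0; then v_{j-1} := N · v_j for j = 3, …, 2.

Pick v_3 = (1, 0, 0)ᵀ.
Then v_2 = N · v_3 = (-6, -3, -2)ᵀ.
Then v_1 = N · v_2 = (-4, -2, -1)ᵀ.

Sanity check: (A − (-5)·I) v_1 = (0, 0, 0)ᵀ = 0. ✓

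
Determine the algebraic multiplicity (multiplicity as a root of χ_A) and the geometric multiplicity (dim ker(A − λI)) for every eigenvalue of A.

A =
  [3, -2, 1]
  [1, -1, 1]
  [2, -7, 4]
λ = 2: alg = 3, geom = 1

Step 1 — factor the characteristic polynomial to read off the algebraic multiplicities:
  χ_A(x) = (x - 2)^3

Step 2 — compute geometric multiplicities via the rank-nullity identity g(λ) = n − rank(A − λI):
  rank(A − (2)·I) = 2, so dim ker(A − (2)·I) = n − 2 = 1

Summary:
  λ = 2: algebraic multiplicity = 3, geometric multiplicity = 1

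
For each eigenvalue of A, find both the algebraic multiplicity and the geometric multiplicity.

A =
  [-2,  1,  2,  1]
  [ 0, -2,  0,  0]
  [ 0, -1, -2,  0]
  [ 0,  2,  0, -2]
λ = -2: alg = 4, geom = 2

Step 1 — factor the characteristic polynomial to read off the algebraic multiplicities:
  χ_A(x) = (x + 2)^4

Step 2 — compute geometric multiplicities via the rank-nullity identity g(λ) = n − rank(A − λI):
  rank(A − (-2)·I) = 2, so dim ker(A − (-2)·I) = n − 2 = 2

Summary:
  λ = -2: algebraic multiplicity = 4, geometric multiplicity = 2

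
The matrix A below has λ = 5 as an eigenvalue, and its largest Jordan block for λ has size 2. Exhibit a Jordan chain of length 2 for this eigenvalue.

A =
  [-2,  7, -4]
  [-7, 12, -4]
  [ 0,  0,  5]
A Jordan chain for λ = 5 of length 2:
v_1 = (-7, -7, 0)ᵀ
v_2 = (1, 0, 0)ᵀ

Let N = A − (5)·I. We want v_2 with N^2 v_2 = 0 but N^1 v_2 ≠ 0; then v_{j-1} := N · v_j for j = 2, …, 2.

Pick v_2 = (1, 0, 0)ᵀ.
Then v_1 = N · v_2 = (-7, -7, 0)ᵀ.

Sanity check: (A − (5)·I) v_1 = (0, 0, 0)ᵀ = 0. ✓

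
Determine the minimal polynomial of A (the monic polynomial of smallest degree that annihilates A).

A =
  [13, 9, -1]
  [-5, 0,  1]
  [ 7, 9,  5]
x^3 - 18*x^2 + 108*x - 216

The characteristic polynomial is χ_A(x) = (x - 6)^3, so the eigenvalues are known. The minimal polynomial is
  m_A(x) = Π_λ (x − λ)^{k_λ}
where k_λ is the size of the *largest* Jordan block for λ (equivalently, the smallest k with (A − λI)^k v = 0 for every generalised eigenvector v of λ).

  λ = 6: largest Jordan block has size 3, contributing (x − 6)^3

So m_A(x) = (x - 6)^3 = x^3 - 18*x^2 + 108*x - 216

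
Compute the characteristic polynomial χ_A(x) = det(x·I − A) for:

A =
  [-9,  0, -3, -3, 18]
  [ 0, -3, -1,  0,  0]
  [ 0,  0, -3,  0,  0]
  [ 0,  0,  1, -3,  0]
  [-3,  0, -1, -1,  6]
x^5 + 12*x^4 + 54*x^3 + 108*x^2 + 81*x

Expanding det(x·I − A) (e.g. by cofactor expansion or by noting that A is similar to its Jordan form J, which has the same characteristic polynomial as A) gives
  χ_A(x) = x^5 + 12*x^4 + 54*x^3 + 108*x^2 + 81*x
which factors as x*(x + 3)^4. The eigenvalues (with algebraic multiplicities) are λ = -3 with multiplicity 4, λ = 0 with multiplicity 1.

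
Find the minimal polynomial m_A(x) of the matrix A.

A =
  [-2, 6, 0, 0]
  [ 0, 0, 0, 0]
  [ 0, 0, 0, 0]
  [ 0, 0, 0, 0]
x^2 + 2*x

The characteristic polynomial is χ_A(x) = x^3*(x + 2), so the eigenvalues are known. The minimal polynomial is
  m_A(x) = Π_λ (x − λ)^{k_λ}
where k_λ is the size of the *largest* Jordan block for λ (equivalently, the smallest k with (A − λI)^k v = 0 for every generalised eigenvector v of λ).

  λ = -2: largest Jordan block has size 1, contributing (x + 2)
  λ = 0: largest Jordan block has size 1, contributing (x − 0)

So m_A(x) = x*(x + 2) = x^2 + 2*x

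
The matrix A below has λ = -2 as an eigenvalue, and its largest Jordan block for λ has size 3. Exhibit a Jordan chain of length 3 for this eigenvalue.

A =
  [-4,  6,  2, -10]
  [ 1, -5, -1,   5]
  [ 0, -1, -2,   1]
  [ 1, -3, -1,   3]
A Jordan chain for λ = -2 of length 3:
v_1 = (-2, 1, 0, 1)ᵀ
v_2 = (6, -3, -1, -3)ᵀ
v_3 = (0, 1, 0, 0)ᵀ

Let N = A − (-2)·I. We want v_3 with N^3 v_3 = 0 but N^2 v_3 ≠ 0; then v_{j-1} := N · v_j for j = 3, …, 2.

Pick v_3 = (0, 1, 0, 0)ᵀ.
Then v_2 = N · v_3 = (6, -3, -1, -3)ᵀ.
Then v_1 = N · v_2 = (-2, 1, 0, 1)ᵀ.

Sanity check: (A − (-2)·I) v_1 = (0, 0, 0, 0)ᵀ = 0. ✓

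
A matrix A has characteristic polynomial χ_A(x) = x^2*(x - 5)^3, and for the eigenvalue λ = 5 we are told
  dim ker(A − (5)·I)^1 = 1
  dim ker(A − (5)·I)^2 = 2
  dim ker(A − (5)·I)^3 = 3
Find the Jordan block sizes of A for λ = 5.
Block sizes for λ = 5: [3]

From the dimensions of kernels of powers, the number of Jordan blocks of size at least j is d_j − d_{j−1} where d_j = dim ker(N^j) (with d_0 = 0). Computing the differences gives [1, 1, 1].
The number of blocks of size exactly k is (#blocks of size ≥ k) − (#blocks of size ≥ k + 1), so the partition is: 1 block(s) of size 3.
In nonincreasing order the block sizes are [3].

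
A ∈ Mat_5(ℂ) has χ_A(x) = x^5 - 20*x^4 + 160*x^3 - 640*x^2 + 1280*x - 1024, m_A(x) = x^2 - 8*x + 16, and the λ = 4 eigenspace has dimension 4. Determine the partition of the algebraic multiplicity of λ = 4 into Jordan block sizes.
Block sizes for λ = 4: [2, 1, 1, 1]

Step 1 — from the characteristic polynomial, algebraic multiplicity of λ = 4 is 5. From dim ker(A − (4)·I) = 4, there are exactly 4 Jordan blocks for λ = 4.
Step 2 — from the minimal polynomial, the factor (x − 4)^2 tells us the largest block for λ = 4 has size 2.
Step 3 — with total size 5, 4 blocks, and largest block 2, the block sizes (in nonincreasing order) are [2, 1, 1, 1].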